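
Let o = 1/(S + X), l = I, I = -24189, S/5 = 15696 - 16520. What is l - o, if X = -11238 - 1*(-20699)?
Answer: -129193450/5341 ≈ -24189.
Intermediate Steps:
X = 9461 (X = -11238 + 20699 = 9461)
S = -4120 (S = 5*(15696 - 16520) = 5*(-824) = -4120)
l = -24189
o = 1/5341 (o = 1/(-4120 + 9461) = 1/5341 ≈ 0.00018723)
l - o = -24189 - 1*1/5341 = -24189 - 1/5341 = -129193450/5341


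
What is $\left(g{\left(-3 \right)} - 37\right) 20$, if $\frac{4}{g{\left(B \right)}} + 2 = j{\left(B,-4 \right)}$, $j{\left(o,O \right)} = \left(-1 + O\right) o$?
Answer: $- \frac{9540}{13} \approx -733.85$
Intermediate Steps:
$j{\left(o,O \right)} = o \left(-1 + O\right)$
$g{\left(B \right)} = \frac{4}{-2 - 5 B}$ ($g{\left(B \right)} = \frac{4}{-2 + B \left(-1 - 4\right)} = \frac{4}{-2 + B \left(-5\right)} = \frac{4}{-2 - 5 B}$)
$\left(g{\left(-3 \right)} - 37\right) 20 = \left(- \frac{4}{2 + 5 \left(-3\right)} - 37\right) 20 = \left(- \frac{4}{2 - 15} - 37\right) 20 = \left(- \frac{4}{-13} - 37\right) 20 = \left(\left(-4\right) \left(- \frac{1}{13}\right) - 37\right) 20 = \left(\frac{4}{13} - 37\right) 20 = \left(- \frac{477}{13}\right) 20 = - \frac{9540}{13}$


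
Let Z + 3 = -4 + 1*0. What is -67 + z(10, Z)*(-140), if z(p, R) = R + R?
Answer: 1893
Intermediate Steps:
Z = -7 (Z = -3 + (-4 + 1*0) = -3 + (-4 + 0) = -3 - 4 = -7)
z(p, R) = 2*R
-67 + z(10, Z)*(-140) = -67 + (2*(-7))*(-140) = -67 - 14*(-140) = -67 + 1960 = 1893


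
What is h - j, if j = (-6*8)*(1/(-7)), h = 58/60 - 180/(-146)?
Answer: -71401/15330 ≈ -4.6576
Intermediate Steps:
h = 4817/2190 (h = 58*(1/60) - 180*(-1/146) = 29/30 + 90/73 = 4817/2190 ≈ 2.1995)
j = 48/7 (j = -48*(-1)/7 = -48*(-⅐) = 48/7 ≈ 6.8571)
h - j = 4817/2190 - 1*48/7 = 4817/2190 - 48/7 = -71401/15330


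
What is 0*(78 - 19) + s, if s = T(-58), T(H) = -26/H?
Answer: 13/29 ≈ 0.44828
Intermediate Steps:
s = 13/29 (s = -26/(-58) = -26*(-1/58) = 13/29 ≈ 0.44828)
0*(78 - 19) + s = 0*(78 - 19) + 13/29 = 0*59 + 13/29 = 0 + 13/29 = 13/29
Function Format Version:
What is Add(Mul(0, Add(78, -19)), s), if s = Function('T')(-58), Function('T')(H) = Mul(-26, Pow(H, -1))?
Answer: Rational(13, 29) ≈ 0.44828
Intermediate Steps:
s = Rational(13, 29) (s = Mul(-26, Pow(-58, -1)) = Mul(-26, Rational(-1, 58)) = Rational(13, 29) ≈ 0.44828)
Add(Mul(0, Add(78, -19)), s) = Add(Mul(0, Add(78, -19)), Rational(13, 29)) = Add(Mul(0, 59), Rational(13, 29)) = Add(0, Rational(13, 29)) = Rational(13, 29)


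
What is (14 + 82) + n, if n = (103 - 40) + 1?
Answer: 160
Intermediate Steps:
n = 64 (n = 63 + 1 = 64)
(14 + 82) + n = (14 + 82) + 64 = 96 + 64 = 160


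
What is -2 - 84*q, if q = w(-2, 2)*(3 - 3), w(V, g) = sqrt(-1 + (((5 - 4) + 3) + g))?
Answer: -2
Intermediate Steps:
w(V, g) = sqrt(3 + g) (w(V, g) = sqrt(-1 + ((1 + 3) + g)) = sqrt(-1 + (4 + g)) = sqrt(3 + g))
q = 0 (q = sqrt(3 + 2)*(3 - 3) = sqrt(5)*0 = 0)
-2 - 84*q = -2 - 84*0 = -2 + 0 = -2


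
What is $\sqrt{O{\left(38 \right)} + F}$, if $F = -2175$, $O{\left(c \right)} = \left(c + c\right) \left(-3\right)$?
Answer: $3 i \sqrt{267} \approx 49.02 i$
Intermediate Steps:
$O{\left(c \right)} = - 6 c$ ($O{\left(c \right)} = 2 c \left(-3\right) = - 6 c$)
$\sqrt{O{\left(38 \right)} + F} = \sqrt{\left(-6\right) 38 - 2175} = \sqrt{-228 - 2175} = \sqrt{-2403} = 3 i \sqrt{267}$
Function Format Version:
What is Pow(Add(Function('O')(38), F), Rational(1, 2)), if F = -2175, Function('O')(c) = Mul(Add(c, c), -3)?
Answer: Mul(3, I, Pow(267, Rational(1, 2))) ≈ Mul(49.020, I)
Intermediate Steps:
Function('O')(c) = Mul(-6, c) (Function('O')(c) = Mul(Mul(2, c), -3) = Mul(-6, c))
Pow(Add(Function('O')(38), F), Rational(1, 2)) = Pow(Add(Mul(-6, 38), -2175), Rational(1, 2)) = Pow(Add(-228, -2175), Rational(1, 2)) = Pow(-2403, Rational(1, 2)) = Mul(3, I, Pow(267, Rational(1, 2)))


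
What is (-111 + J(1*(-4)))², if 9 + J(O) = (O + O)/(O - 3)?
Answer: 692224/49 ≈ 14127.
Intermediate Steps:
J(O) = -9 + 2*O/(-3 + O) (J(O) = -9 + (O + O)/(O - 3) = -9 + (2*O)/(-3 + O) = -9 + 2*O/(-3 + O))
(-111 + J(1*(-4)))² = (-111 + (27 - 7*(-4))/(-3 + 1*(-4)))² = (-111 + (27 - 7*(-4))/(-3 - 4))² = (-111 + (27 + 28)/(-7))² = (-111 - ⅐*55)² = (-111 - 55/7)² = (-832/7)² = 692224/49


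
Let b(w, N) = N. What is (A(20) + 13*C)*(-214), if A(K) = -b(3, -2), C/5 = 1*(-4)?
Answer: 55212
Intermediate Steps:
C = -20 (C = 5*(1*(-4)) = 5*(-4) = -20)
A(K) = 2 (A(K) = -1*(-2) = 2)
(A(20) + 13*C)*(-214) = (2 + 13*(-20))*(-214) = (2 - 260)*(-214) = -258*(-214) = 55212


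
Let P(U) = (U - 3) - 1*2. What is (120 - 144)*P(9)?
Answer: -96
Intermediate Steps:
P(U) = -5 + U (P(U) = (-3 + U) - 2 = -5 + U)
(120 - 144)*P(9) = (120 - 144)*(-5 + 9) = -24*4 = -96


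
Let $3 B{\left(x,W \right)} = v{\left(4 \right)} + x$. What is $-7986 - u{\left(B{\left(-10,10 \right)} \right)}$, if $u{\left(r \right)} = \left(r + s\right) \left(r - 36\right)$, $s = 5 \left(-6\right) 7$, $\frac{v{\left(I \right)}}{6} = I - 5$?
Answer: $- \frac{151978}{9} \approx -16886.0$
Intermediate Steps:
$v{\left(I \right)} = -30 + 6 I$ ($v{\left(I \right)} = 6 \left(I - 5\right) = 6 \left(-5 + I\right) = -30 + 6 I$)
$B{\left(x,W \right)} = -2 + \frac{x}{3}$ ($B{\left(x,W \right)} = \frac{\left(-30 + 6 \cdot 4\right) + x}{3} = \frac{\left(-30 + 24\right) + x}{3} = \frac{-6 + x}{3} = -2 + \frac{x}{3}$)
$s = -210$ ($s = \left(-30\right) 7 = -210$)
$u{\left(r \right)} = \left(-210 + r\right) \left(-36 + r\right)$ ($u{\left(r \right)} = \left(r - 210\right) \left(r - 36\right) = \left(-210 + r\right) \left(-36 + r\right)$)
$-7986 - u{\left(B{\left(-10,10 \right)} \right)} = -7986 - \left(7560 + \left(-2 + \frac{1}{3} \left(-10\right)\right)^{2} - 246 \left(-2 + \frac{1}{3} \left(-10\right)\right)\right) = -7986 - \left(7560 + \left(-2 - \frac{10}{3}\right)^{2} - 246 \left(-2 - \frac{10}{3}\right)\right) = -7986 - \left(7560 + \left(- \frac{16}{3}\right)^{2} - -1312\right) = -7986 - \left(7560 + \frac{256}{9} + 1312\right) = -7986 - \frac{80104}{9} = - \frac{151978}{9}$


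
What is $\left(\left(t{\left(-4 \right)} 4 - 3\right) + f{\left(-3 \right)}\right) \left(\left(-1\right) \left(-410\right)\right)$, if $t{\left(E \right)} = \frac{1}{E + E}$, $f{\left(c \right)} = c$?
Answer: $-2665$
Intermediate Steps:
$t{\left(E \right)} = \frac{1}{2 E}$
$\left(\left(t{\left(-4 \right)} 4 - 3\right) + f{\left(-3 \right)}\right) \left(\left(-1\right) \left(-410\right)\right) = \left(\left(\frac{1}{2 \left(-4\right)} 4 - 3\right) - 3\right) \left(\left(-1\right) \left(-410\right)\right) = \left(\left(\frac{1}{2} \left(- \frac{1}{4}\right) 4 - 3\right) - 3\right) 410 = \left(\left(\left(- \frac{1}{8}\right) 4 - 3\right) - 3\right) 410 = \left(\left(- \frac{1}{2} - 3\right) - 3\right) 410 = \left(- \frac{7}{2} - 3\right) 410 = \left(- \frac{13}{2}\right) 410 = -2665$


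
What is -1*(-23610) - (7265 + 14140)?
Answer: 2205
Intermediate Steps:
-1*(-23610) - (7265 + 14140) = 23610 - 1*21405 = 23610 - 21405 = 2205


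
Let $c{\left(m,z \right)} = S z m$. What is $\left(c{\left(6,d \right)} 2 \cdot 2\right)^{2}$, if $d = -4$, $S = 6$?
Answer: $331776$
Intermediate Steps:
$c{\left(m,z \right)} = 6 m z$ ($c{\left(m,z \right)} = 6 z m = 6 m z$)
$\left(c{\left(6,d \right)} 2 \cdot 2\right)^{2} = \left(6 \cdot 6 \left(-4\right) 2 \cdot 2\right)^{2} = \left(\left(-144\right) 2 \cdot 2\right)^{2} = \left(\left(-288\right) 2\right)^{2} = \left(-576\right)^{2} = 331776$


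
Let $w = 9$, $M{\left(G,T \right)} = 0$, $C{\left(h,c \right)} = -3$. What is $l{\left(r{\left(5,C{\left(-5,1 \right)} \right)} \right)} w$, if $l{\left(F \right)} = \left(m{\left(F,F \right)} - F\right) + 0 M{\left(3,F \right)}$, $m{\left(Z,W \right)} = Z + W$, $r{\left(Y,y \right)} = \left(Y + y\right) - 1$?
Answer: $9$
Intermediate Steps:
$r{\left(Y,y \right)} = -1 + Y + y$
$m{\left(Z,W \right)} = W + Z$
$l{\left(F \right)} = F$ ($l{\left(F \right)} = \left(\left(F + F\right) - F\right) + 0 \cdot 0 = \left(2 F - F\right) + 0 = F + 0 = F$)
$l{\left(r{\left(5,C{\left(-5,1 \right)} \right)} \right)} w = \left(-1 + 5 - 3\right) 9 = 1 \cdot 9 = 9$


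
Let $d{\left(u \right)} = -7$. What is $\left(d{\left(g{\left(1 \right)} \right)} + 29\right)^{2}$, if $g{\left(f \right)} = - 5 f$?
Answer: $484$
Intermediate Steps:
$\left(d{\left(g{\left(1 \right)} \right)} + 29\right)^{2} = \left(-7 + 29\right)^{2} = 22^{2} = 484$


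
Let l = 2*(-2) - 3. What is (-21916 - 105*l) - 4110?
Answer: -25291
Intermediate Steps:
l = -7 (l = -4 - 3 = -7)
(-21916 - 105*l) - 4110 = (-21916 - 105*(-7)) - 4110 = (-21916 + 735) - 4110 = -21181 - 4110 = -25291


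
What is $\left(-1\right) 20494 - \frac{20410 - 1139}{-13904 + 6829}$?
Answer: $- \frac{144975779}{7075} \approx -20491.0$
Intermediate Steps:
$\left(-1\right) 20494 - \frac{20410 - 1139}{-13904 + 6829} = -20494 - \frac{19271}{-7075} = -20494 - 19271 \left(- \frac{1}{7075}\right) = -20494 - - \frac{19271}{7075} = -20494 + \frac{19271}{7075} = - \frac{144975779}{7075}$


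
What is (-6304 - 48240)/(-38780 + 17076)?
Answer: 6818/2713 ≈ 2.5131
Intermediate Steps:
(-6304 - 48240)/(-38780 + 17076) = -54544/(-21704) = -54544*(-1/21704) = 6818/2713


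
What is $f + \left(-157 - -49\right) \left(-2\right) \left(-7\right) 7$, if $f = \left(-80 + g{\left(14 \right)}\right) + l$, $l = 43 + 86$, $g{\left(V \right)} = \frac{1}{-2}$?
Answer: $- \frac{21071}{2} \approx -10536.0$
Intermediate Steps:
$g{\left(V \right)} = - \frac{1}{2}$
$l = 129$
$f = \frac{97}{2}$ ($f = \left(-80 - \frac{1}{2}\right) + 129 = - \frac{161}{2} + 129 = \frac{97}{2} \approx 48.5$)
$f + \left(-157 - -49\right) \left(-2\right) \left(-7\right) 7 = \frac{97}{2} + \left(-157 - -49\right) \left(-2\right) \left(-7\right) 7 = \frac{97}{2} + \left(-157 + 49\right) 14 \cdot 7 = \frac{97}{2} - 10584 = - \frac{21071}{2}$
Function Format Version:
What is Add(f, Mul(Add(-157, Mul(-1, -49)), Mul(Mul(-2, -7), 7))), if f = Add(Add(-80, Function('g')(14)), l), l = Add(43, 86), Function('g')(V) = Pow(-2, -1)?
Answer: Rational(-21071, 2) ≈ -10536.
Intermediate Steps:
Function('g')(V) = Rational(-1, 2)
l = 129
f = Rational(97, 2) (f = Add(Add(-80, Rational(-1, 2)), 129) = Add(Rational(-161, 2), 129) = Rational(97, 2) ≈ 48.500)
Add(f, Mul(Add(-157, Mul(-1, -49)), Mul(Mul(-2, -7), 7))) = Add(Rational(97, 2), Mul(Add(-157, Mul(-1, -49)), Mul(Mul(-2, -7), 7))) = Add(Rational(97, 2), Mul(Add(-157, 49), Mul(14, 7))) = Add(Rational(97, 2), Mul(-108, 98)) = Add(Rational(97, 2), -10584) = Rational(-21071, 2)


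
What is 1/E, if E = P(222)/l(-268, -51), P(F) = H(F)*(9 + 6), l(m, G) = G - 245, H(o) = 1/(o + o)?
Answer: -43808/5 ≈ -8761.6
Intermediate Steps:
H(o) = 1/(2*o)
l(m, G) = -245 + G
P(F) = 15/(2*F) (P(F) = (1/(2*F))*(9 + 6) = (1/(2*F))*15 = 15/(2*F))
E = -5/43808 (E = ((15/2)/222)/(-245 - 51) = ((15/2)*(1/222))/(-296) = (5/148)*(-1/296) = -5/43808 ≈ -0.00011413)
1/E = 1/(-5/43808) = -43808/5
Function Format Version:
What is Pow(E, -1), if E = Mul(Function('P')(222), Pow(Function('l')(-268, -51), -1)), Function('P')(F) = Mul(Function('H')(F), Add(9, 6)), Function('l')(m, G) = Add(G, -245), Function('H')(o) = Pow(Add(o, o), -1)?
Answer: Rational(-43808, 5) ≈ -8761.6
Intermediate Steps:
Function('H')(o) = Mul(Rational(1, 2), Pow(o, -1)) (Function('H')(o) = Pow(Mul(2, o), -1) = Mul(Rational(1, 2), Pow(o, -1)))
Function('l')(m, G) = Add(-245, G)
Function('P')(F) = Mul(Rational(15, 2), Pow(F, -1)) (Function('P')(F) = Mul(Mul(Rational(1, 2), Pow(F, -1)), Add(9, 6)) = Mul(Mul(Rational(1, 2), Pow(F, -1)), 15) = Mul(Rational(15, 2), Pow(F, -1)))
E = Rational(-5, 43808) (E = Mul(Mul(Rational(15, 2), Pow(222, -1)), Pow(Add(-245, -51), -1)) = Mul(Mul(Rational(15, 2), Rational(1, 222)), Pow(-296, -1)) = Mul(Rational(5, 148), Rational(-1, 296)) = Rational(-5, 43808) ≈ -0.00011413)
Pow(E, -1) = Pow(Rational(-5, 43808), -1) = Rational(-43808, 5)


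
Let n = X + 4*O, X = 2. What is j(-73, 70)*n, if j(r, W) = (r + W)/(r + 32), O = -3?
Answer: -30/41 ≈ -0.73171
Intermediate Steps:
n = -10 (n = 2 + 4*(-3) = 2 - 12 = -10)
j(r, W) = (W + r)/(32 + r)
j(-73, 70)*n = ((70 - 73)/(32 - 73))*(-10) = (-3/(-41))*(-10) = -1/41*(-3)*(-10) = (3/41)*(-10) = -30/41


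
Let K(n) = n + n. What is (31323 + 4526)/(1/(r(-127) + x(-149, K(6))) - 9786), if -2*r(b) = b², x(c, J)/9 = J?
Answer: -570465137/155724620 ≈ -3.6633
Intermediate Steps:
K(n) = 2*n
x(c, J) = 9*J
r(b) = -b²/2
(31323 + 4526)/(1/(r(-127) + x(-149, K(6))) - 9786) = (31323 + 4526)/(1/(-½*(-127)² + 9*(2*6)) - 9786) = 35849/(1/(-½*16129 + 9*12) - 9786) = 35849/(1/(-16129/2 + 108) - 9786) = 35849/(1/(-15913/2) - 9786) = 35849/(-2/15913 - 9786) = 35849/(-155724620/15913) = 35849*(-15913/155724620) = -570465137/155724620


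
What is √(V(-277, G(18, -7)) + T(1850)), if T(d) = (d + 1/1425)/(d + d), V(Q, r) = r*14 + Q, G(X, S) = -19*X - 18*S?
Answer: I*√36700578099141/105450 ≈ 57.45*I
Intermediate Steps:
V(Q, r) = Q + 14*r (V(Q, r) = 14*r + Q = Q + 14*r)
T(d) = (1/1425 + d)/(2*d) (T(d) = (d + 1/1425)/((2*d)) = (1/1425 + d)*(1/(2*d)) = (1/1425 + d)/(2*d))
√(V(-277, G(18, -7)) + T(1850)) = √((-277 + 14*(-19*18 - 18*(-7))) + (1/2850)*(1 + 1425*1850)/1850) = √((-277 + 14*(-342 + 126)) + (1/2850)*(1/1850)*(1 + 2636250)) = √((-277 + 14*(-216)) + (1/2850)*(1/1850)*2636251) = √((-277 - 3024) + 2636251/5272500) = √(-3301 + 2636251/5272500) = √(-17401886249/5272500) = I*√36700578099141/105450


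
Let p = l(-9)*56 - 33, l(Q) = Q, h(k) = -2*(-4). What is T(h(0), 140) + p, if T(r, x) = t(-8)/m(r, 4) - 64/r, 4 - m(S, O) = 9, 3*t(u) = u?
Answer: -8167/15 ≈ -544.47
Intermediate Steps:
t(u) = u/3
h(k) = 8
m(S, O) = -5 (m(S, O) = 4 - 1*9 = 4 - 9 = -5)
T(r, x) = 8/15 - 64/r (T(r, x) = ((⅓)*(-8))/(-5) - 64/r = -8/3*(-⅕) - 64/r = 8/15 - 64/r)
p = -537 (p = -9*56 - 33 = -504 - 33 = -537)
T(h(0), 140) + p = (8/15 - 64/8) - 537 = (8/15 - 64*⅛) - 537 = (8/15 - 8) - 537 = -112/15 - 537 = -8167/15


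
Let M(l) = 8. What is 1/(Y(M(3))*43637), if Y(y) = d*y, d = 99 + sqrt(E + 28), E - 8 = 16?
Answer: 9/309394264 - sqrt(13)/1701668452 ≈ 2.6970e-8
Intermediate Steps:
E = 24 (E = 8 + 16 = 24)
d = 99 + 2*sqrt(13) (d = 99 + sqrt(24 + 28) = 99 + sqrt(52) = 99 + 2*sqrt(13) ≈ 106.21)
Y(y) = y*(99 + 2*sqrt(13)) (Y(y) = (99 + 2*sqrt(13))*y = y*(99 + 2*sqrt(13)))
1/(Y(M(3))*43637) = 1/((8*(99 + 2*sqrt(13)))*43637) = (1/43637)/(792 + 16*sqrt(13)) = 1/(43637*(792 + 16*sqrt(13)))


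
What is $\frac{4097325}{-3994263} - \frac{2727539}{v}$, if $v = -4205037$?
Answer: $- \frac{234625745084}{622074951953} \approx -0.37717$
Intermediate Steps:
$\frac{4097325}{-3994263} - \frac{2727539}{v} = \frac{4097325}{-3994263} - \frac{2727539}{-4205037} = 4097325 \left(- \frac{1}{3994263}\right) - - \frac{2727539}{4205037} = - \frac{1365775}{1331421} + \frac{2727539}{4205037} = - \frac{234625745084}{622074951953}$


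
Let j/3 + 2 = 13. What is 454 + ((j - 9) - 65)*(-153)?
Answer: 6727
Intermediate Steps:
j = 33 (j = -6 + 3*13 = -6 + 39 = 33)
454 + ((j - 9) - 65)*(-153) = 454 + ((33 - 9) - 65)*(-153) = 454 + (24 - 65)*(-153) = 454 - 41*(-153) = 454 + 6273 = 6727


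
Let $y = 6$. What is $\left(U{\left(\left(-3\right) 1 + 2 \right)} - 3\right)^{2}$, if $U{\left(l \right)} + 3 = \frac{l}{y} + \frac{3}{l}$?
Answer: $\frac{3025}{36} \approx 84.028$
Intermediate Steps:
$U{\left(l \right)} = -3 + \frac{3}{l} + \frac{l}{6}$ ($U{\left(l \right)} = -3 + \left(\frac{l}{6} + \frac{3}{l}\right) = -3 + \left(\frac{3}{l} + \frac{l}{6}\right) = -3 + \frac{3}{l} + \frac{l}{6}$)
$\left(U{\left(\left(-3\right) 1 + 2 \right)} - 3\right)^{2} = \left(\left(-3 + \frac{3}{\left(-3\right) 1 + 2} + \frac{\left(-3\right) 1 + 2}{6}\right) - 3\right)^{2} = \left(\left(-3 + \frac{3}{-3 + 2} + \frac{-3 + 2}{6}\right) - 3\right)^{2} = \left(\left(-3 + \frac{3}{-1} + \frac{1}{6} \left(-1\right)\right) - 3\right)^{2} = \left(\left(-3 + 3 \left(-1\right) - \frac{1}{6}\right) - 3\right)^{2} = \left(\left(-3 - 3 - \frac{1}{6}\right) - 3\right)^{2} = \left(- \frac{37}{6} - 3\right)^{2} = \left(- \frac{55}{6}\right)^{2} = \frac{3025}{36}$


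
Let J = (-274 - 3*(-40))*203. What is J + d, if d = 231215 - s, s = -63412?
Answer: 263365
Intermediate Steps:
J = -31262 (J = (-274 + 120)*203 = -154*203 = -31262)
d = 294627 (d = 231215 - 1*(-63412) = 231215 + 63412 = 294627)
J + d = -31262 + 294627 = 263365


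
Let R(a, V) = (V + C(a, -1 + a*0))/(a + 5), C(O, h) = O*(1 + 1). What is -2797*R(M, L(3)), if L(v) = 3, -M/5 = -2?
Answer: -64331/15 ≈ -4288.7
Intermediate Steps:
M = 10 (M = -5*(-2) = 10)
C(O, h) = 2*O (C(O, h) = O*2 = 2*O)
R(a, V) = (V + 2*a)/(5 + a) (R(a, V) = (V + 2*a)/(a + 5) = (V + 2*a)/(5 + a))
-2797*R(M, L(3)) = -2797*(3 + 2*10)/(5 + 10) = -2797*(3 + 20)/15 = -2797*23/15 = -64331/15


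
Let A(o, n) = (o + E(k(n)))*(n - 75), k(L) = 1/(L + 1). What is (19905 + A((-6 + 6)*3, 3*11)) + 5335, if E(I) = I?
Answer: 429059/17 ≈ 25239.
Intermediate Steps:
k(L) = 1/(1 + L)
A(o, n) = (-75 + n)*(o + 1/(1 + n)) (A(o, n) = (o + 1/(1 + n))*(n - 75) = (o + 1/(1 + n))*(-75 + n) = (-75 + n)*(o + 1/(1 + n)))
(19905 + A((-6 + 6)*3, 3*11)) + 5335 = (19905 + (-75 + 3*11 + ((-6 + 6)*3)*(1 + 3*11)*(-75 + 3*11))/(1 + 3*11)) + 5335 = (19905 + (-75 + 33 + (0*3)*(1 + 33)*(-75 + 33))/(1 + 33)) + 5335 = (19905 + (-75 + 33 + 0*34*(-42))/34) + 5335 = (19905 + (-75 + 33 + 0)/34) + 5335 = (19905 + (1/34)*(-42)) + 5335 = (19905 - 21/17) + 5335 = 338364/17 + 5335 = 429059/17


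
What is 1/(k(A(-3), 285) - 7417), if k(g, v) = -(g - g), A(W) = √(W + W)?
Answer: -1/7417 ≈ -0.00013483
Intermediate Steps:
A(W) = √2*√W (A(W) = √(2*W) = √2*√W)
k(g, v) = 0 (k(g, v) = -1*0 = 0)
1/(k(A(-3), 285) - 7417) = 1/(0 - 7417) = 1/(-7417) = -1/7417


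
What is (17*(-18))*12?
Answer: -3672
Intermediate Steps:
(17*(-18))*12 = -306*12 = -3672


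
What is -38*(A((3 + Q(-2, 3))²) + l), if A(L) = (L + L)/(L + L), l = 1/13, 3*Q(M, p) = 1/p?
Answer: -532/13 ≈ -40.923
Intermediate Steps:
Q(M, p) = 1/(3*p)
l = 1/13 ≈ 0.076923
A(L) = 1 (A(L) = (2*L)/((2*L)) = (2*L)*(1/(2*L)) = 1)
-38*(A((3 + Q(-2, 3))²) + l) = -38*(1 + 1/13) = -38*14/13 = -532/13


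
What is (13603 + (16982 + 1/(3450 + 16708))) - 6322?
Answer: 489093555/20158 ≈ 24263.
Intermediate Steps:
(13603 + (16982 + 1/(3450 + 16708))) - 6322 = (13603 + (16982 + 1/20158)) - 6322 = (13603 + 342323157/20158) - 6322 = 616532431/20158 - 6322 = 489093555/20158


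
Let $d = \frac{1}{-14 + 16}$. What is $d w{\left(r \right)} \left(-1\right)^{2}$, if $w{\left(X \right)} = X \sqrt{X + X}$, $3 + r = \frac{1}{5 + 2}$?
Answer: $- \frac{20 i \sqrt{70}}{49} \approx - 3.4149 i$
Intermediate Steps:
$r = - \frac{20}{7}$ ($r = -3 + \frac{1}{5 + 2} = -3 + \frac{1}{7} = - \frac{20}{7} \approx -2.8571$)
$w{\left(X \right)} = \sqrt{2} X^{\frac{3}{2}}$ ($w{\left(X \right)} = X \sqrt{2 X} = X \sqrt{2} \sqrt{X} = \sqrt{2} X^{\frac{3}{2}}$)
$d = \frac{1}{2} \approx 0.5$
$d w{\left(r \right)} \left(-1\right)^{2} = \frac{\sqrt{2} \left(- \frac{20}{7}\right)^{\frac{3}{2}}}{2} \left(-1\right)^{2} = \frac{\sqrt{2} \left(- \frac{40 i \sqrt{35}}{49}\right)}{2} \cdot 1 = \frac{\left(- \frac{40}{49}\right) i \sqrt{70}}{2} \cdot 1 = - \frac{20 i \sqrt{70}}{49} \cdot 1 = - \frac{20 i \sqrt{70}}{49}$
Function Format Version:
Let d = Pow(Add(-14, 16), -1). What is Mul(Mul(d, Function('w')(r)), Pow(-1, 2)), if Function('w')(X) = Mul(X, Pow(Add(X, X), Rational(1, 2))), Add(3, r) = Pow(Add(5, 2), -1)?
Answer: Mul(Rational(-20, 49), I, Pow(70, Rational(1, 2))) ≈ Mul(-3.4149, I)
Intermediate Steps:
r = Rational(-20, 7) (r = Add(-3, Pow(Add(5, 2), -1)) = Add(-3, Pow(7, -1)) = Add(-3, Rational(1, 7)) = Rational(-20, 7) ≈ -2.8571)
Function('w')(X) = Mul(Pow(2, Rational(1, 2)), Pow(X, Rational(3, 2))) (Function('w')(X) = Mul(X, Pow(Mul(2, X), Rational(1, 2))) = Mul(X, Mul(Pow(2, Rational(1, 2)), Pow(X, Rational(1, 2)))) = Mul(Pow(2, Rational(1, 2)), Pow(X, Rational(3, 2))))
d = Rational(1, 2) (d = Pow(2, -1) = Rational(1, 2) ≈ 0.50000)
Mul(Mul(d, Function('w')(r)), Pow(-1, 2)) = Mul(Mul(Rational(1, 2), Mul(Pow(2, Rational(1, 2)), Pow(Rational(-20, 7), Rational(3, 2)))), Pow(-1, 2)) = Mul(Mul(Rational(1, 2), Mul(Pow(2, Rational(1, 2)), Mul(Rational(-40, 49), I, Pow(35, Rational(1, 2))))), 1) = Mul(Mul(Rational(1, 2), Mul(Rational(-40, 49), I, Pow(70, Rational(1, 2)))), 1) = Mul(Mul(Rational(-20, 49), I, Pow(70, Rational(1, 2))), 1) = Mul(Rational(-20, 49), I, Pow(70, Rational(1, 2)))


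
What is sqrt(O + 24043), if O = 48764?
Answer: sqrt(72807) ≈ 269.83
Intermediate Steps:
sqrt(O + 24043) = sqrt(48764 + 24043) = sqrt(72807)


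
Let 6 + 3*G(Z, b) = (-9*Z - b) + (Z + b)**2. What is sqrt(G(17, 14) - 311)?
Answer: I*sqrt(435)/3 ≈ 6.9522*I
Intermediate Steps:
G(Z, b) = -2 - 3*Z - b/3 + (Z + b)**2/3 (G(Z, b) = -2 + ((-9*Z - b) + (Z + b)**2)/3 = -2 + ((-b - 9*Z) + (Z + b)**2)/3 = -2 + ((Z + b)**2 - b - 9*Z)/3 = -2 + (-3*Z - b/3 + (Z + b)**2/3) = -2 - 3*Z - b/3 + (Z + b)**2/3)
sqrt(G(17, 14) - 311) = sqrt((-2 - 3*17 - 1/3*14 + (17 + 14)**2/3) - 311) = sqrt((-2 - 51 - 14/3 + (1/3)*31**2) - 311) = sqrt((-2 - 51 - 14/3 + (1/3)*961) - 311) = sqrt((-2 - 51 - 14/3 + 961/3) - 311) = sqrt(788/3 - 311) = sqrt(-145/3) = I*sqrt(435)/3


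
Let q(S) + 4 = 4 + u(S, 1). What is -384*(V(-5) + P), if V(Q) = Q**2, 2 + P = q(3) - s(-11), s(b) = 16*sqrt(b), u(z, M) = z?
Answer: -9984 + 6144*I*sqrt(11) ≈ -9984.0 + 20377.0*I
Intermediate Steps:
q(S) = S (q(S) = -4 + (4 + S) = S)
P = 1 - 16*I*sqrt(11) (P = -2 + (3 - 16*sqrt(-11)) = -2 + (3 - 16*I*sqrt(11)) = 1 - 16*I*sqrt(11) ≈ 1.0 - 53.066*I)
-384*(V(-5) + P) = -384*((-5)**2 + (1 - 16*I*sqrt(11))) = -384*(25 + (1 - 16*I*sqrt(11))) = -384*(26 - 16*I*sqrt(11)) = -9984 + 6144*I*sqrt(11)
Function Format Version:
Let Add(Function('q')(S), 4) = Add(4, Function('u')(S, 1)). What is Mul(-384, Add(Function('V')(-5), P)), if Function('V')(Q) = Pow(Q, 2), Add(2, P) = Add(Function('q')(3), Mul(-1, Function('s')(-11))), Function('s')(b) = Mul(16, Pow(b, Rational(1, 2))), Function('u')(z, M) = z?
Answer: Add(-9984, Mul(6144, I, Pow(11, Rational(1, 2)))) ≈ Add(-9984.0, Mul(20377., I))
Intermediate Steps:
Function('q')(S) = S (Function('q')(S) = Add(-4, Add(4, S)) = S)
P = Add(1, Mul(-16, I, Pow(11, Rational(1, 2)))) (P = Add(-2, Add(3, Mul(-1, Mul(16, Pow(-11, Rational(1, 2)))))) = Add(-2, Add(3, Mul(-1, Mul(16, Mul(I, Pow(11, Rational(1, 2))))))) = Add(-2, Add(3, Mul(-1, Mul(16, I, Pow(11, Rational(1, 2)))))) = Add(-2, Add(3, Mul(-16, I, Pow(11, Rational(1, 2))))) = Add(1, Mul(-16, I, Pow(11, Rational(1, 2)))) ≈ Add(1.0000, Mul(-53.066, I)))
Mul(-384, Add(Function('V')(-5), P)) = Mul(-384, Add(Pow(-5, 2), Add(1, Mul(-16, I, Pow(11, Rational(1, 2)))))) = Mul(-384, Add(25, Add(1, Mul(-16, I, Pow(11, Rational(1, 2)))))) = Mul(-384, Add(26, Mul(-16, I, Pow(11, Rational(1, 2))))) = Add(-9984, Mul(6144, I, Pow(11, Rational(1, 2))))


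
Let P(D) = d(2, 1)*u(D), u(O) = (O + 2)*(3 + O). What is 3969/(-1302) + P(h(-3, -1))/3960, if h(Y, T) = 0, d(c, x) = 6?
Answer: -5182/1705 ≈ -3.0393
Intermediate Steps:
u(O) = (2 + O)*(3 + O)
P(D) = 36 + 6*D² + 30*D (P(D) = 6*(6 + D² + 5*D) = 36 + 6*D² + 30*D)
3969/(-1302) + P(h(-3, -1))/3960 = 3969/(-1302) + (36 + 6*0² + 30*0)/3960 = 3969*(-1/1302) + (36 + 6*0 + 0)*(1/3960) = -189/62 + (36 + 0 + 0)*(1/3960) = -189/62 + 36*(1/3960) = -189/62 + 1/110 = -5182/1705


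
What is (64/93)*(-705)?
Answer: -15040/31 ≈ -485.16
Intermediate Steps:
(64/93)*(-705) = -15040/31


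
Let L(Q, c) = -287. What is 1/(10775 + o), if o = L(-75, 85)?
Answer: 1/10488 ≈ 9.5347e-5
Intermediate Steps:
o = -287
1/(10775 + o) = 1/(10775 - 287) = 1/10488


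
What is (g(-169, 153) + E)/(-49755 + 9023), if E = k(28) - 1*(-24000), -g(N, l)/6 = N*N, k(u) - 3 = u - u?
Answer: 147363/40732 ≈ 3.6179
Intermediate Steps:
k(u) = 3 (k(u) = 3 + (u - u) = 3 + 0 = 3)
g(N, l) = -6*N² (g(N, l) = -6*N*N = -6*N²)
E = 24003 (E = 3 - 1*(-24000) = 3 + 24000 = 24003)
(g(-169, 153) + E)/(-49755 + 9023) = (-6*(-169)² + 24003)/(-49755 + 9023) = (-6*28561 + 24003)/(-40732) = (-171366 + 24003)*(-1/40732) = -147363*(-1/40732) = 147363/40732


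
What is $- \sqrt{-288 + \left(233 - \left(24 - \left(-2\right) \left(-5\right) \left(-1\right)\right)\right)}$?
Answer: $- i \sqrt{89} \approx - 9.434 i$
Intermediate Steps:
$- \sqrt{-288 + \left(233 - \left(24 - \left(-2\right) \left(-5\right) \left(-1\right)\right)\right)} = - \sqrt{-288 + \left(233 + \left(-24 + 10 \left(-1\right)\right)\right)} = - \sqrt{-288 + \left(233 - 34\right)} = - \sqrt{-288 + 199} = - \sqrt{-89} = - i \sqrt{89}$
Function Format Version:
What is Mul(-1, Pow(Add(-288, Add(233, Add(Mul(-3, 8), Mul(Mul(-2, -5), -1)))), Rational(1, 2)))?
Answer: Mul(-1, I, Pow(89, Rational(1, 2))) ≈ Mul(-9.4340, I)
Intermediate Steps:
Mul(-1, Pow(Add(-288, Add(233, Add(Mul(-3, 8), Mul(Mul(-2, -5), -1)))), Rational(1, 2))) = Mul(-1, Pow(Add(-288, Add(233, Add(-24, Mul(10, -1)))), Rational(1, 2))) = Mul(-1, Pow(Add(-288, Add(233, Add(-24, -10))), Rational(1, 2))) = Mul(-1, Pow(Add(-288, Add(233, -34)), Rational(1, 2))) = Mul(-1, Pow(Add(-288, 199), Rational(1, 2))) = Mul(-1, Pow(-89, Rational(1, 2))) = Mul(-1, Mul(I, Pow(89, Rational(1, 2)))) = Mul(-1, I, Pow(89, Rational(1, 2)))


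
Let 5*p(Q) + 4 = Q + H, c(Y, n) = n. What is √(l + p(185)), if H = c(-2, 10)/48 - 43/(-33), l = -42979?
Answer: 3*I*√230935210/220 ≈ 207.23*I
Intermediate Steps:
H = 133/88 (H = 10/48 - 43/(-33) = 10*(1/48) - 43*(-1/33) = 5/24 + 43/33 = 133/88 ≈ 1.5114)
p(Q) = -219/440 + Q/5 (p(Q) = -⅘ + (Q + 133/88)/5 = -⅘ + (133/88 + Q)/5 = -⅘ + (133/440 + Q/5) = -219/440 + Q/5)
√(l + p(185)) = √(-42979 + (-219/440 + (⅕)*185)) = √(-42979 + (-219/440 + 37)) = √(-42979 + 16061/440) = √(-18894699/440) = 3*I*√230935210/220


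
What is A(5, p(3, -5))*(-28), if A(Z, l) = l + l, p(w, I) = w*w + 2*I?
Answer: 56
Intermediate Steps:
p(w, I) = w² + 2*I
A(Z, l) = 2*l
A(5, p(3, -5))*(-28) = (2*(3² + 2*(-5)))*(-28) = (2*(9 - 10))*(-28) = (2*(-1))*(-28) = -2*(-28) = 56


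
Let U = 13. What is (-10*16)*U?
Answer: -2080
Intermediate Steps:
(-10*16)*U = -10*16*13 = -160*13 = -2080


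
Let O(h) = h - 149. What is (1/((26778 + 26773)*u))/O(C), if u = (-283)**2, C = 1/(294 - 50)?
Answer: -244/155920997747845 ≈ -1.5649e-12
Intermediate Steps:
C = 1/244 ≈ 0.0040984
O(h) = -149 + h
u = 80089
(1/((26778 + 26773)*u))/O(C) = (1/((26778 + 26773)*80089))/(-149 + 1/244) = ((1/80089)/53551)/(-36355/244) = ((1/53551)*(1/80089))*(-244/36355) = (1/4288846039)*(-244/36355) = -244/155920997747845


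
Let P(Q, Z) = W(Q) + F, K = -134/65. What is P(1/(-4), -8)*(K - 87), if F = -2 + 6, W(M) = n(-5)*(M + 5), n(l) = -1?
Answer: 17367/260 ≈ 66.796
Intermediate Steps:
K = -134/65 (K = -134*1/65 = -134/65 ≈ -2.0615)
W(M) = -5 - M (W(M) = -(M + 5) = -(5 + M) = -5 - M)
F = 4
P(Q, Z) = -1 - Q (P(Q, Z) = (-5 - Q) + 4 = -1 - Q)
P(1/(-4), -8)*(K - 87) = (-1 - 1/(-4))*(-134/65 - 87) = (-1 - 1*(-1/4))*(-5789/65) = (-1 + 1/4)*(-5789/65) = -3/4*(-5789/65) = 17367/260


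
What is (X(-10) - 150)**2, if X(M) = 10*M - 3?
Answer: 64009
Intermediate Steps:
X(M) = -3 + 10*M
(X(-10) - 150)**2 = ((-3 + 10*(-10)) - 150)**2 = ((-3 - 100) - 150)**2 = (-103 - 150)**2 = (-253)**2 = 64009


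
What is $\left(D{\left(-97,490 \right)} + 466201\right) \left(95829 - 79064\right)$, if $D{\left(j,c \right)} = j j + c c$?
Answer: $11998878150$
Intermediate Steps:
$D{\left(j,c \right)} = c^{2} + j^{2}$ ($D{\left(j,c \right)} = j^{2} + c^{2} = c^{2} + j^{2}$)
$\left(D{\left(-97,490 \right)} + 466201\right) \left(95829 - 79064\right) = \left(\left(490^{2} + \left(-97\right)^{2}\right) + 466201\right) \left(95829 - 79064\right) = \left(\left(240100 + 9409\right) + 466201\right) 16765 = \left(249509 + 466201\right) 16765 = 715710 \cdot 16765 = 11998878150$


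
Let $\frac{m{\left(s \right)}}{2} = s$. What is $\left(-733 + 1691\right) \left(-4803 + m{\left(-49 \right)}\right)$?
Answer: $-4695158$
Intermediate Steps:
$m{\left(s \right)} = 2 s$
$\left(-733 + 1691\right) \left(-4803 + m{\left(-49 \right)}\right) = \left(-733 + 1691\right) \left(-4803 + 2 \left(-49\right)\right) = 958 \left(-4803 - 98\right) = 958 \left(-4901\right) = -4695158$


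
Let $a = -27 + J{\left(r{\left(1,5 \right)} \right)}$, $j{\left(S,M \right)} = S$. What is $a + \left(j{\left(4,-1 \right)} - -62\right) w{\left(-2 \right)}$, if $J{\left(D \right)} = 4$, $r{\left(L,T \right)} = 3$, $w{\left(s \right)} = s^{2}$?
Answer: $241$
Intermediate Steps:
$a = -23$ ($a = -27 + 4 = -23$)
$a + \left(j{\left(4,-1 \right)} - -62\right) w{\left(-2 \right)} = -23 + \left(4 - -62\right) \left(-2\right)^{2} = -23 + \left(4 + 62\right) 4 = -23 + 66 \cdot 4 = -23 + 264 = 241$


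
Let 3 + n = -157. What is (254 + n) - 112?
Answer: -18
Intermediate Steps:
n = -160 (n = -3 - 157 = -160)
(254 + n) - 112 = (254 - 160) - 112 = 94 - 112 = -18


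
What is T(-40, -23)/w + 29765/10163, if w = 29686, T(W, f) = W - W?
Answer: 29765/10163 ≈ 2.9288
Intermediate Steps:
T(W, f) = 0
T(-40, -23)/w + 29765/10163 = 0/29686 + 29765/10163 = 0*(1/29686) + 29765*(1/10163) = 0 + 29765/10163 = 29765/10163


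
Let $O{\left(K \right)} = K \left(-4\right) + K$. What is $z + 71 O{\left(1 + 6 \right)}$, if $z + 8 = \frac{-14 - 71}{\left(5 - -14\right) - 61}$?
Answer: $- \frac{62873}{42} \approx -1497.0$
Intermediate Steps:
$O{\left(K \right)} = - 3 K$ ($O{\left(K \right)} = - 4 K + K = - 3 K$)
$z = - \frac{251}{42}$ ($z = -8 + \frac{-14 - 71}{\left(5 - -14\right) - 61} = -8 - \frac{85}{\left(5 + 14\right) - 61} = -8 - \frac{85}{19 - 61} = -8 - \frac{85}{-42} = -8 - - \frac{85}{42} = -8 + \frac{85}{42} = - \frac{251}{42} \approx -5.9762$)
$z + 71 O{\left(1 + 6 \right)} = - \frac{251}{42} + 71 \left(- 3 \left(1 + 6\right)\right) = - \frac{251}{42} + 71 \left(\left(-3\right) 7\right) = - \frac{251}{42} + 71 \left(-21\right) = - \frac{251}{42} - 1491 = - \frac{62873}{42}$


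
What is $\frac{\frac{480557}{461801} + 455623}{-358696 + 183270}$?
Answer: $- \frac{105203818790}{40505951113} \approx -2.5972$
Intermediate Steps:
$\frac{\frac{480557}{461801} + 455623}{-358696 + 183270} = \frac{480557 \cdot \frac{1}{461801} + 455623}{-175426} = \left(\frac{480557}{461801} + 455623\right) \left(- \frac{1}{175426}\right) = \frac{210407637580}{461801} \left(- \frac{1}{175426}\right) = - \frac{105203818790}{40505951113}$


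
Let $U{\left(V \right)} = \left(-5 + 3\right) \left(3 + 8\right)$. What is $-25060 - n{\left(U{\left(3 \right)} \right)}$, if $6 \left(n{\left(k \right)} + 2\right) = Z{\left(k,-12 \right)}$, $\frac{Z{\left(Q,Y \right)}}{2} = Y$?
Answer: $-25054$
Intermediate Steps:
$U{\left(V \right)} = -22$ ($U{\left(V \right)} = \left(-2\right) 11 = -22$)
$Z{\left(Q,Y \right)} = 2 Y$
$n{\left(k \right)} = -6$ ($n{\left(k \right)} = -2 + \frac{2 \left(-12\right)}{6} = -2 + \frac{1}{6} \left(-24\right) = -2 - 4 = -6$)
$-25060 - n{\left(U{\left(3 \right)} \right)} = -25060 - -6 = -25060 + 6 = -25054$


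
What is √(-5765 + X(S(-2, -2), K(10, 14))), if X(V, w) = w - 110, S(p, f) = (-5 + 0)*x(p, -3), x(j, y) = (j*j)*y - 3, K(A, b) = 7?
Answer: 6*I*√163 ≈ 76.603*I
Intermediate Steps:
x(j, y) = -3 + y*j² (x(j, y) = j²*y - 3 = y*j² - 3 = -3 + y*j²)
S(p, f) = 15 + 15*p² (S(p, f) = (-5 + 0)*(-3 - 3*p²) = -5*(-3 - 3*p²) = 15 + 15*p²)
X(V, w) = -110 + w
√(-5765 + X(S(-2, -2), K(10, 14))) = √(-5765 + (-110 + 7)) = √(-5765 - 103) = √(-5868) = 6*I*√163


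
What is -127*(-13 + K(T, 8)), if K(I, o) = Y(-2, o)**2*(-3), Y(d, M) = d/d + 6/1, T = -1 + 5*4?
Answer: 20320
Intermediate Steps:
T = 19 (T = -1 + 20 = 19)
Y(d, M) = 7 (Y(d, M) = 1 + 6*1 = 1 + 6 = 7)
K(I, o) = -147 (K(I, o) = 7**2*(-3) = 49*(-3) = -147)
-127*(-13 + K(T, 8)) = -127*(-13 - 147) = -127*(-160) = 20320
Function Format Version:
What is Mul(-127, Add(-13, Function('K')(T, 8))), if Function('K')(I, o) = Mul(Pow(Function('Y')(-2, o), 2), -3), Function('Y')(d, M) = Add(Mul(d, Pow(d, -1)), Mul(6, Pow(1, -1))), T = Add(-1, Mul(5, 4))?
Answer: 20320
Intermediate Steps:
T = 19 (T = Add(-1, 20) = 19)
Function('Y')(d, M) = 7 (Function('Y')(d, M) = Add(1, Mul(6, 1)) = Add(1, 6) = 7)
Function('K')(I, o) = -147 (Function('K')(I, o) = Mul(Pow(7, 2), -3) = Mul(49, -3) = -147)
Mul(-127, Add(-13, Function('K')(T, 8))) = Mul(-127, Add(-13, -147)) = Mul(-127, -160) = 20320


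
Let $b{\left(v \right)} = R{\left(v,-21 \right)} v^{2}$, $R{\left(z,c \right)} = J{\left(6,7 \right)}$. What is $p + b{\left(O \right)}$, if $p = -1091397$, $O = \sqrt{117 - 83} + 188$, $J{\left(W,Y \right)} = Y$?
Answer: $-843751 + 2632 \sqrt{34} \approx -8.284 \cdot 10^{5}$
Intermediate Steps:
$R{\left(z,c \right)} = 7$
$O = 188 + \sqrt{34}$ ($O = \sqrt{34} + 188 = 188 + \sqrt{34} \approx 193.83$)
$b{\left(v \right)} = 7 v^{2}$
$p + b{\left(O \right)} = -1091397 + 7 \left(188 + \sqrt{34}\right)^{2}$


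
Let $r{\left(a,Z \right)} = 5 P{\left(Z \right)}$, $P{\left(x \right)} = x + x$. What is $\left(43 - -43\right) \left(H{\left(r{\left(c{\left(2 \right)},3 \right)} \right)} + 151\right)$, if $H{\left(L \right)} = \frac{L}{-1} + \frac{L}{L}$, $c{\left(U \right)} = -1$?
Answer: $10492$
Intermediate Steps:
$P{\left(x \right)} = 2 x$
$r{\left(a,Z \right)} = 10 Z$ ($r{\left(a,Z \right)} = 5 \cdot 2 Z = 10 Z$)
$H{\left(L \right)} = 1 - L$ ($H{\left(L \right)} = L \left(-1\right) + 1 = - L + 1 = 1 - L$)
$\left(43 - -43\right) \left(H{\left(r{\left(c{\left(2 \right)},3 \right)} \right)} + 151\right) = \left(43 - -43\right) \left(\left(1 - 10 \cdot 3\right) + 151\right) = \left(43 + 43\right) \left(\left(1 - 30\right) + 151\right) = 86 \left(\left(1 - 30\right) + 151\right) = 86 \left(-29 + 151\right) = 86 \cdot 122 = 10492$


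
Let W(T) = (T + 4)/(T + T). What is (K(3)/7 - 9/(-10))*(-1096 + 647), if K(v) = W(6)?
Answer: -48043/105 ≈ -457.55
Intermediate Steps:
W(T) = (4 + T)/(2*T) (W(T) = (4 + T)/((2*T)) = (4 + T)*(1/(2*T)) = (4 + T)/(2*T))
K(v) = ⅚ (K(v) = (½)*(4 + 6)/6 = (½)*(⅙)*10 = ⅚)
(K(3)/7 - 9/(-10))*(-1096 + 647) = ((⅚)/7 - 9/(-10))*(-1096 + 647) = ((⅚)*(⅐) - 9*(-⅒))*(-449) = (5/42 + 9/10)*(-449) = (107/105)*(-449) = -48043/105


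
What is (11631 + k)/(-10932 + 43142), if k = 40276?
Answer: 51907/32210 ≈ 1.6115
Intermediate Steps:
(11631 + k)/(-10932 + 43142) = (11631 + 40276)/(-10932 + 43142) = 51907/32210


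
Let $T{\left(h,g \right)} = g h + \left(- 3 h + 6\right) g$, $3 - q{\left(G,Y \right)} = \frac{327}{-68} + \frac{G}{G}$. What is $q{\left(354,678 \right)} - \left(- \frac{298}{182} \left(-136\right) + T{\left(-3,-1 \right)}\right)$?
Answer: $- \frac{1261563}{6188} \approx -203.87$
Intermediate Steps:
$q{\left(G,Y \right)} = \frac{463}{68}$ ($q{\left(G,Y \right)} = 3 - \left(\frac{327}{-68} + \frac{G}{G}\right) = 3 - \left(327 \left(- \frac{1}{68}\right) + 1\right) = 3 - \left(- \frac{327}{68} + 1\right) = 3 - - \frac{259}{68} = 3 + \frac{259}{68} = \frac{463}{68}$)
$T{\left(h,g \right)} = g h + g \left(6 - 3 h\right)$ ($T{\left(h,g \right)} = g h + \left(6 - 3 h\right) g = g h + g \left(6 - 3 h\right)$)
$q{\left(354,678 \right)} - \left(- \frac{298}{182} \left(-136\right) + T{\left(-3,-1 \right)}\right) = \frac{463}{68} - \left(- \frac{298}{182} \left(-136\right) + 2 \left(-1\right) \left(3 - -3\right)\right) = \frac{463}{68} - \left(\left(-298\right) \frac{1}{182} \left(-136\right) + 2 \left(-1\right) \left(3 + 3\right)\right) = \frac{463}{68} - \left(\left(- \frac{149}{91}\right) \left(-136\right) + 2 \left(-1\right) 6\right) = \frac{463}{68} - \left(\frac{20264}{91} - 12\right) = \frac{463}{68} - \frac{19172}{91} = - \frac{1261563}{6188}$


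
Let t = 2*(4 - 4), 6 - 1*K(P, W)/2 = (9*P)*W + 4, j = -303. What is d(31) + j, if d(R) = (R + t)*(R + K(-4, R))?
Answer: 69974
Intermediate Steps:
K(P, W) = 4 - 18*P*W (K(P, W) = 12 - 2*((9*P)*W + 4) = 12 - 2*(9*P*W + 4) = 12 - 2*(4 + 9*P*W) = 12 + (-8 - 18*P*W) = 4 - 18*P*W)
t = 0 (t = 2*0 = 0)
d(R) = R*(4 + 73*R) (d(R) = (R + 0)*(R + (4 - 18*(-4)*R)) = R*(R + (4 + 72*R)) = R*(4 + 73*R))
d(31) + j = 31*(4 + 73*31) - 303 = 31*(4 + 2263) - 303 = 31*2267 - 303 = 70277 - 303 = 69974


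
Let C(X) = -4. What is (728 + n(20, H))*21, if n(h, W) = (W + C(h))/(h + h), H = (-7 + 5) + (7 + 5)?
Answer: 305823/20 ≈ 15291.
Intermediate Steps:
H = 10 (H = -2 + 12 = 10)
n(h, W) = (-4 + W)/(2*h) (n(h, W) = (W - 4)/(h + h) = (-4 + W)/((2*h)) = (-4 + W)*(1/(2*h)) = (-4 + W)/(2*h))
(728 + n(20, H))*21 = (728 + (½)*(-4 + 10)/20)*21 = (728 + (½)*(1/20)*6)*21 = (728 + 3/20)*21 = (14563/20)*21 = 305823/20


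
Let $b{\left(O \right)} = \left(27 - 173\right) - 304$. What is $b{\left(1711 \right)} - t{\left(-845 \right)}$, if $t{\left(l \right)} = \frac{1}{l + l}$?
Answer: $- \frac{760499}{1690} \approx -450.0$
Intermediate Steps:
$t{\left(l \right)} = \frac{1}{2 l}$
$b{\left(O \right)} = -450$ ($b{\left(O \right)} = -146 - 304 = -450$)
$b{\left(1711 \right)} - t{\left(-845 \right)} = -450 - \frac{1}{2 \left(-845\right)} = -450 - \frac{1}{2} \left(- \frac{1}{845}\right) = -450 - - \frac{1}{1690} = -450 + \frac{1}{1690} = - \frac{760499}{1690}$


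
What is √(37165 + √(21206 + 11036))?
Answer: √(37165 + 7*√658) ≈ 193.25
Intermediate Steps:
√(37165 + √(21206 + 11036)) = √(37165 + √32242) = √(37165 + 7*√658)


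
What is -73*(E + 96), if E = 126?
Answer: -16206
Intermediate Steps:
-73*(E + 96) = -73*(126 + 96) = -73*222 = -16206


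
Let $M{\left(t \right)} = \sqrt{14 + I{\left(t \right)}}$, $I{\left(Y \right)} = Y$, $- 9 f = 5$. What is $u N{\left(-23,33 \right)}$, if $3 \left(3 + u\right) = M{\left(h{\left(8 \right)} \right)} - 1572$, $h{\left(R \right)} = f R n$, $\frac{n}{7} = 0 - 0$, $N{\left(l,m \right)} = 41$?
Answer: $-21607 + \frac{41 \sqrt{14}}{3} \approx -21556.0$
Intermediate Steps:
$f = - \frac{5}{9}$ ($f = \left(- \frac{1}{9}\right) 5 = - \frac{5}{9} \approx -0.55556$)
$n = 0$ ($n = 7 \left(0 - 0\right) = 7 \left(0 + 0\right) = 7 \cdot 0 = 0$)
$h{\left(R \right)} = 0$ ($h{\left(R \right)} = - \frac{5 R}{9} \cdot 0 = 0$)
$M{\left(t \right)} = \sqrt{14 + t}$
$u = -527 + \frac{\sqrt{14}}{3}$ ($u = -3 + \frac{\sqrt{14 + 0} - 1572}{3} = -3 + \frac{\sqrt{14} - 1572}{3} = -3 + \frac{-1572 + \sqrt{14}}{3} = -3 - \left(524 - \frac{\sqrt{14}}{3}\right) = -527 + \frac{\sqrt{14}}{3} \approx -525.75$)
$u N{\left(-23,33 \right)} = \left(-527 + \frac{\sqrt{14}}{3}\right) 41 = -21607 + \frac{41 \sqrt{14}}{3}$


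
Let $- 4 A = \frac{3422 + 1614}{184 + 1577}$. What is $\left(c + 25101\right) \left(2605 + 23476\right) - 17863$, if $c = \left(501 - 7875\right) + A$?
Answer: $\frac{814112726285}{1761} \approx 4.623 \cdot 10^{8}$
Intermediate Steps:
$A = - \frac{1259}{1761}$ ($A = - \frac{\left(3422 + 1614\right) \frac{1}{184 + 1577}}{4} = - \frac{5036 \cdot \frac{1}{1761}}{4} = \left(- \frac{1}{4}\right) \frac{5036}{1761} = - \frac{1259}{1761} \approx -0.71493$)
$c = - \frac{12986873}{1761}$ ($c = \left(501 - 7875\right) - \frac{1259}{1761} = -7374 - \frac{1259}{1761} = - \frac{12986873}{1761} \approx -7374.7$)
$\left(c + 25101\right) \left(2605 + 23476\right) - 17863 = \left(- \frac{12986873}{1761} + 25101\right) \left(2605 + 23476\right) - 17863 = \frac{31215988}{1761} \cdot 26081 - 17863 = \frac{814144183028}{1761} - 17863 = \frac{814112726285}{1761}$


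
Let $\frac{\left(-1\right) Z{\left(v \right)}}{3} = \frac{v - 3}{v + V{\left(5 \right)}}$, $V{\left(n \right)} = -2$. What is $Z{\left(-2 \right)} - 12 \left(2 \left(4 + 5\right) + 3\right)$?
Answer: $- \frac{1023}{4} \approx -255.75$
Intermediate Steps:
$Z{\left(v \right)} = - \frac{3 \left(-3 + v\right)}{-2 + v}$ ($Z{\left(v \right)} = - 3 \frac{v - 3}{v - 2} = - 3 \frac{-3 + v}{-2 + v} = - \frac{3 \left(-3 + v\right)}{-2 + v}$)
$Z{\left(-2 \right)} - 12 \left(2 \left(4 + 5\right) + 3\right) = \frac{3 \left(3 - -2\right)}{-2 - 2} - 12 \left(2 \left(4 + 5\right) + 3\right) = \frac{3 \left(3 + 2\right)}{-4} - 12 \left(2 \cdot 9 + 3\right) = 3 \left(- \frac{1}{4}\right) 5 - 12 \left(18 + 3\right) = - \frac{15}{4} - 252 = - \frac{1023}{4}$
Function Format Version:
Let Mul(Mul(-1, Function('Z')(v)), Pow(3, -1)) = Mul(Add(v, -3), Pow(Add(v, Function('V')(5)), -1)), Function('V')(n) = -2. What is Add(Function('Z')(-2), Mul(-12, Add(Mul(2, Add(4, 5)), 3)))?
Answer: Rational(-1023, 4) ≈ -255.75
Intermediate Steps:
Function('Z')(v) = Mul(-3, Pow(Add(-2, v), -1), Add(-3, v)) (Function('Z')(v) = Mul(-3, Mul(Add(v, -3), Pow(Add(v, -2), -1))) = Mul(-3, Mul(Add(-3, v), Pow(Add(-2, v), -1))) = Mul(-3, Mul(Pow(Add(-2, v), -1), Add(-3, v))) = Mul(-3, Pow(Add(-2, v), -1), Add(-3, v)))
Add(Function('Z')(-2), Mul(-12, Add(Mul(2, Add(4, 5)), 3))) = Add(Mul(3, Pow(Add(-2, -2), -1), Add(3, Mul(-1, -2))), Mul(-12, Add(Mul(2, Add(4, 5)), 3))) = Add(Mul(3, Pow(-4, -1), Add(3, 2)), Mul(-12, Add(Mul(2, 9), 3))) = Add(Mul(3, Rational(-1, 4), 5), Mul(-12, Add(18, 3))) = Add(Rational(-15, 4), Mul(-12, 21)) = Add(Rational(-15, 4), -252) = Rational(-1023, 4)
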